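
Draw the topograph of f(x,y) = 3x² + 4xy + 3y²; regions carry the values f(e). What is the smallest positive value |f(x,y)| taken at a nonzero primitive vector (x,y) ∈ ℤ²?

translate: b→-2 (≡4 mod 6), so (3,4,3)→(3,-2,2)
flip: (3,-2,2)→(2,2,3)
reduced (well bottom): (2,2,3) with a≤c, −a<b≤a
well minimum = a = 2

2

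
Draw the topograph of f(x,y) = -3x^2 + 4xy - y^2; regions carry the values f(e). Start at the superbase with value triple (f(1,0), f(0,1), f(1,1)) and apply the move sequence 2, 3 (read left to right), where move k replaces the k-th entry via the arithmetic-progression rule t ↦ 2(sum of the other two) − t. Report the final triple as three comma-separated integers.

start (-3,-1,0) = (f(1,0),f(0,1),f(1,1))
replace slot 2: 2·((-3)+0) − (-1) = -5 → (-3,-5,0)
replace slot 3: 2·((-3)+(-5)) − 0 = -16 → (-3,-5,-16)

-3,-5,-16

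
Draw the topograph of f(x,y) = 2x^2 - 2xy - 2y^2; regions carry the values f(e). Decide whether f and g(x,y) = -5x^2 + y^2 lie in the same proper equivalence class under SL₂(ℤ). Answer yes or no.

D₁ = 20, D₂ = 20
river cycle of f (length 2): (-2, 2, 2), (2, 2, -2)
river cycle of g (length 2): (1, 4, -1), (-1, 4, 1)
cycles differ ⇒ inequivalent

no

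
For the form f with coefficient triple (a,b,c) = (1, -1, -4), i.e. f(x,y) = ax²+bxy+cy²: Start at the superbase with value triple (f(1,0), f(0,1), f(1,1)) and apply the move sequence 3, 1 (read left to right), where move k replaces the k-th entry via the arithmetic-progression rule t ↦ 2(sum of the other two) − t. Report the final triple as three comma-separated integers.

start (1,-4,-4) = (f(1,0),f(0,1),f(1,1))
replace slot 3: 2·(1+(-4)) − (-4) = -2 → (1,-4,-2)
replace slot 1: 2·((-4)+(-2)) − 1 = -13 → (-13,-4,-2)

-13,-4,-2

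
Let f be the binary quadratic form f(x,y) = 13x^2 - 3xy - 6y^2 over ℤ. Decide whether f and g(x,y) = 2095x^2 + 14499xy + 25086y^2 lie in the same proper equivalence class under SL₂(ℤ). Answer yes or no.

D₁ = 321, D₂ = 321
river cycle of f (length 6): (-6, 15, 4), (4, 17, -2), (-2, 15, 12), (12, 9, -5), (-5, 11, 10), (10, 9, -6)
river cycle of g (length 6): (-6, 15, 4), (4, 17, -2), (-2, 15, 12), (12, 9, -5), (-5, 11, 10), (10, 9, -6)
cycles coincide ⇒ equivalent

yes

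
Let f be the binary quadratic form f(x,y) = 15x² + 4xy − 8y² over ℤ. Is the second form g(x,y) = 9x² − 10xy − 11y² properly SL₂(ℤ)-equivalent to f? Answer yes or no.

D₁ = 496, D₂ = 496
river cycle of f (length 16): (-8, 12, 11), (11, 10, -9), (-9, 8, 12), (12, 16, -5), (-5, 14, 15), (15, 16, -4), (-4, 16, 15), (15, 14, -5), (-5, 16, 12), (12, 8, -9), … (6 more)
river cycle of g (length 16): (-11, 10, 9), (9, 8, -12), (-12, 16, 5), (5, 14, -15), (-15, 16, 4), (4, 16, -15), (-15, 14, 5), (5, 16, -12), (-12, 8, 9), (9, 10, -11), … (6 more)
cycles differ ⇒ inequivalent

no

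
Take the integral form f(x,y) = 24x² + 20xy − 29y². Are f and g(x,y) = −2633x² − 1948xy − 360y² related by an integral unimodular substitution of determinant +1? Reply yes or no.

D₁ = 3184, D₂ = 3184
river cycle of f (length 44): (-29, 38, 15), (15, 52, -8), (-8, 44, 39), (39, 34, -13), (-13, 44, 24), (24, 52, -5), (-5, 48, 44), (44, 40, -9), (-9, 50, 19), (19, 26, -33), … (34 more)
river cycle of g (length 44): (-29, 38, 15), (15, 52, -8), (-8, 44, 39), (39, 34, -13), (-13, 44, 24), (24, 52, -5), (-5, 48, 44), (44, 40, -9), (-9, 50, 19), (19, 26, -33), … (34 more)
cycles coincide ⇒ equivalent

yes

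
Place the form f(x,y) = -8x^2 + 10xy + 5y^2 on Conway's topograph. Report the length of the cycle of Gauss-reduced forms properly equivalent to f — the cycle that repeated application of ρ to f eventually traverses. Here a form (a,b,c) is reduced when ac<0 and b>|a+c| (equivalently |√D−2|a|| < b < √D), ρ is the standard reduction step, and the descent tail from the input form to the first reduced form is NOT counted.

D = 260, ⌊√D⌋ = 16
river: ρ → (5,10,-8)
river: ρ → (-8,6,7)
river: ρ → (7,8,-7)
river: ρ → (-7,6,8)
river: ρ → (8,10,-5)
river: ρ → (-5,10,8)
river: ρ → (8,6,-7)
river: ρ → (-7,8,7)
river: ρ → (7,6,-8)
river: ρ → (-8,10,5)
ρ-cycle length = 10 (tail of 0 descent steps not counted)

10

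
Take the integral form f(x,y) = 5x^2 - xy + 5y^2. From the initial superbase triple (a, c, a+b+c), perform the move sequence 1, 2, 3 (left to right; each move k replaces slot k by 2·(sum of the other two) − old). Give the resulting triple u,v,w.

start (5,5,9) = (f(1,0),f(0,1),f(1,1))
replace slot 1: 2·(5+9) − 5 = 23 → (23,5,9)
replace slot 2: 2·(23+9) − 5 = 59 → (23,59,9)
replace slot 3: 2·(23+59) − 9 = 155 → (23,59,155)

23,59,155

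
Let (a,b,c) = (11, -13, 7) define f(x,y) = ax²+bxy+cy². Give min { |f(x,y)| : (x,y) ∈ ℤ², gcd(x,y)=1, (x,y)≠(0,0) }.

translate: b→9 (≡-13 mod 22), so (11,-13,7)→(11,9,5)
flip: (11,9,5)→(5,-9,11)
translate: b→1 (≡-9 mod 10), so (5,-9,11)→(5,1,7)
reduced (well bottom): (5,1,7) with a≤c, −a<b≤a
well minimum = a = 5

5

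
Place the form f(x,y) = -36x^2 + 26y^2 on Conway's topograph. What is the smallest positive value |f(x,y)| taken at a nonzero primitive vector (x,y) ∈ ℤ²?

descent: ρ → (26,52,-10)  [lands on river]
river: ρ → (-10,48,36)
river: ρ → (36,24,-22)
river: ρ → (-22,20,38)
river: ρ → (38,56,-4)
river: ρ → (-4,56,38)
river: ρ → (38,20,-22)
river: ρ → (-22,24,36)
river: ρ → (36,48,-10)
river: ρ → (-10,52,26)
closes: descent 1, river 10
min |a| on river = 4

4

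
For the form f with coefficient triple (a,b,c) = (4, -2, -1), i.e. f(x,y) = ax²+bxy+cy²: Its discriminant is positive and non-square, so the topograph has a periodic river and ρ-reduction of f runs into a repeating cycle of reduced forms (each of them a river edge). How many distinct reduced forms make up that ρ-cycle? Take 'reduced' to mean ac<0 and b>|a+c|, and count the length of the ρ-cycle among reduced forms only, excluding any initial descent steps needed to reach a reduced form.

D = 20, ⌊√D⌋ = 4
descent: ρ → (-1,4,1)  [lands on river]
river: ρ → (1,4,-1)
ρ-cycle length = 2 (tail of 1 descent step not counted)

2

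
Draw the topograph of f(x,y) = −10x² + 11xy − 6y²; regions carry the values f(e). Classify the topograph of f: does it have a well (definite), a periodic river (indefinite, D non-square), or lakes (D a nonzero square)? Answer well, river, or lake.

D = b²−4ac = 11² − 4·(-10)·(-6) = -119
D < 0 ⇒ definite ⇒ every region one sign ⇒ single well

well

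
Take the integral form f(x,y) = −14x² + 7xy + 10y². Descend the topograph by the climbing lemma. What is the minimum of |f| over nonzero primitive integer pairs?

river: ρ → (10,13,-11)
river: ρ → (-11,9,12)
river: ρ → (12,15,-8)
river: ρ → (-8,17,10)
river: ρ → (10,23,-2)
river: ρ → (-2,21,21)
river: ρ → (21,21,-2)
river: ρ → (-2,23,10)
river: ρ → (10,17,-8)
river: ρ → (-8,15,12)
river: ρ → (12,9,-11)
river: ρ → (-11,13,10)
river: ρ → (10,7,-14)
river: ρ → (-14,21,3)
river: ρ → (3,21,-14)
river: ρ → (-14,7,10)
closes: descent 0, river 16
min |a| on river = 2

2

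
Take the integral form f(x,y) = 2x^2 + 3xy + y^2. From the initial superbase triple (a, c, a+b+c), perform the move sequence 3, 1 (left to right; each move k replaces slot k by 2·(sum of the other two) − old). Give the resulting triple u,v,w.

start (2,1,6) = (f(1,0),f(0,1),f(1,1))
replace slot 3: 2·(2+1) − 6 = 0 → (2,1,0)
replace slot 1: 2·(1+0) − 2 = 0 → (0,1,0)

0,1,0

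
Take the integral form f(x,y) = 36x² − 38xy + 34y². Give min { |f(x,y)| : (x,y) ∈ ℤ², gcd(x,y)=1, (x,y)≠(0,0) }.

translate: b→34 (≡-38 mod 72), so (36,-38,34)→(36,34,32)
flip: (36,34,32)→(32,-34,36)
translate: b→30 (≡-34 mod 64), so (32,-34,36)→(32,30,34)
reduced (well bottom): (32,30,34) with a≤c, −a<b≤a
well minimum = a = 32

32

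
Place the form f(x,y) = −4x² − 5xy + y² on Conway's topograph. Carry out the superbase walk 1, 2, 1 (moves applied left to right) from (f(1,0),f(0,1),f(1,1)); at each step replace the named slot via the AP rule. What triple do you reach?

start (-4,1,-8) = (f(1,0),f(0,1),f(1,1))
replace slot 1: 2·(1+(-8)) − (-4) = -10 → (-10,1,-8)
replace slot 2: 2·((-10)+(-8)) − 1 = -37 → (-10,-37,-8)
replace slot 1: 2·((-37)+(-8)) − (-10) = -80 → (-80,-37,-8)

-80,-37,-8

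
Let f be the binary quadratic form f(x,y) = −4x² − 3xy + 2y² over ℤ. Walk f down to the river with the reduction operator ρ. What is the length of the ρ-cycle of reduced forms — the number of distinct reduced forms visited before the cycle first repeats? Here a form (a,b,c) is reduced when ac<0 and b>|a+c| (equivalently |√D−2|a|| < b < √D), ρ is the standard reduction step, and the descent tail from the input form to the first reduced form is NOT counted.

D = 41, ⌊√D⌋ = 6
descent: ρ → (2,3,-4)  [lands on river]
river: ρ → (-4,5,1)
river: ρ → (1,5,-4)
river: ρ → (-4,3,2)
river: ρ → (2,5,-2)
river: ρ → (-2,3,4)
river: ρ → (4,5,-1)
river: ρ → (-1,5,4)
river: ρ → (4,3,-2)
river: ρ → (-2,5,2)
ρ-cycle length = 10 (tail of 1 descent step not counted)

10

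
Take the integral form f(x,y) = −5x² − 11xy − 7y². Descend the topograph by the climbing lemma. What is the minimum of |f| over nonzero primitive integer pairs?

translate: b→1 (≡11 mod 10), so (5,11,7)→(5,1,1)
flip: (5,1,1)→(1,-1,5)
translate: b→1 (≡-1 mod 2), so (1,-1,5)→(1,1,5)
reduced (well bottom): (1,1,5) with a≤c, −a<b≤a
well minimum |f| = |-1| = 1 (negative-definite)

1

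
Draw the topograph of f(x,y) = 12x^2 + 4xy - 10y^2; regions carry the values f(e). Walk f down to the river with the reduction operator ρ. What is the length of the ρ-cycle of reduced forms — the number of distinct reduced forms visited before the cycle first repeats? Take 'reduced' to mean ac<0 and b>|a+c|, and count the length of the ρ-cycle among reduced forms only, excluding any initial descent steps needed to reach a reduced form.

D = 496, ⌊√D⌋ = 22
river: ρ → (-10,16,6)
river: ρ → (6,20,-4)
river: ρ → (-4,20,6)
river: ρ → (6,16,-10)
river: ρ → (-10,4,12)
river: ρ → (12,20,-2)
river: ρ → (-2,20,12)
river: ρ → (12,4,-10)
ρ-cycle length = 8 (tail of 0 descent steps not counted)

8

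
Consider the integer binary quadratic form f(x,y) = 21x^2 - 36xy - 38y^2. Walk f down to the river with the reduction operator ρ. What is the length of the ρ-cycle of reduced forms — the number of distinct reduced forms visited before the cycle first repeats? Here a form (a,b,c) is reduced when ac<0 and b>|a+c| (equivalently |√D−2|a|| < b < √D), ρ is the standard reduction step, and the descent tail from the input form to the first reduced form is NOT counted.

D = 4488, ⌊√D⌋ = 66
descent: ρ → (-38,36,21)  [lands on river]
river: ρ → (21,48,-26)
river: ρ → (-26,56,13)
river: ρ → (13,48,-42)
river: ρ → (-42,36,19)
river: ρ → (19,40,-38)
ρ-cycle length = 6 (tail of 1 descent step not counted)

6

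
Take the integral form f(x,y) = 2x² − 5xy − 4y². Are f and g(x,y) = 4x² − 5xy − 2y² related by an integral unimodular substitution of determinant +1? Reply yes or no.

D₁ = 57, D₂ = 57
river cycle of f (length 6): (-4, 5, 2), (2, 7, -1), (-1, 7, 2), (2, 5, -4), (-4, 3, 3), (3, 3, -4)
river cycle of g (length 6): (-2, 5, 4), (4, 3, -3), (-3, 3, 4), (4, 5, -2), (-2, 7, 1), (1, 7, -2)
cycles differ ⇒ inequivalent

no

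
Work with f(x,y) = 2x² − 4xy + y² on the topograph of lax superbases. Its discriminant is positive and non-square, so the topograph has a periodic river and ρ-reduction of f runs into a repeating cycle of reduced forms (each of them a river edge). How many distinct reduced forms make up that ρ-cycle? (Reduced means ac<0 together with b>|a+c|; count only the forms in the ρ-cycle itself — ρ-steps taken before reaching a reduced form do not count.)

D = 8, ⌊√D⌋ = 2
descent: ρ → (1,2,-1)  [lands on river]
river: ρ → (-1,2,1)
ρ-cycle length = 2 (tail of 1 descent step not counted)

2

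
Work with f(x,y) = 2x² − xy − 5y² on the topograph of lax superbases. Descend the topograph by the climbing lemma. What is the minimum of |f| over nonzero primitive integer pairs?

descent: ρ → (-5,1,2)
descent: ρ → (2,3,-4)  [lands on river]
river: ρ → (-4,5,1)
river: ρ → (1,5,-4)
river: ρ → (-4,3,2)
river: ρ → (2,5,-2)
river: ρ → (-2,3,4)
river: ρ → (4,5,-1)
river: ρ → (-1,5,4)
river: ρ → (4,3,-2)
river: ρ → (-2,5,2)
closes: descent 2, river 10
min |a| on river = 1

1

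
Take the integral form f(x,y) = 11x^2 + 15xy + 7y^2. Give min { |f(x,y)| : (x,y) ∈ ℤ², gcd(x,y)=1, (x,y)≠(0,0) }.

translate: b→-7 (≡15 mod 22), so (11,15,7)→(11,-7,3)
flip: (11,-7,3)→(3,7,11)
translate: b→1 (≡7 mod 6), so (3,7,11)→(3,1,7)
reduced (well bottom): (3,1,7) with a≤c, −a<b≤a
well minimum = a = 3

3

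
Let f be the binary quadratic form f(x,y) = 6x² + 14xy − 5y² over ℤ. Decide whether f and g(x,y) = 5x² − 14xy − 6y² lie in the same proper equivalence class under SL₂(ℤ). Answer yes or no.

D₁ = 316, D₂ = 316
river cycle of f (length 6): (-5, 16, 3), (3, 14, -10), (-10, 6, 7), (7, 8, -9), (-9, 10, 6), (6, 14, -5)
river cycle of g (length 6): (-6, 14, 5), (5, 16, -3), (-3, 14, 10), (10, 6, -7), (-7, 8, 9), (9, 10, -6)
cycles differ ⇒ inequivalent

no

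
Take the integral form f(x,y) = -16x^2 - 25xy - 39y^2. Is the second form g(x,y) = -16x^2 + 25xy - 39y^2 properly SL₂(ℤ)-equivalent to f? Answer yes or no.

D₁ = -1871, D₂ = -1871
f is negative-definite; reduce −f:
−f: translate: b→-7 (≡25 mod 32), so (16,25,39)→(16,-7,30)
−f: reduced (well bottom): (16,-7,30) with a≤c, −a<b≤a
flip sign back: reduced form of f is (-16,7,-30)
g is negative-definite; reduce −g:
−g: translate: b→7 (≡-25 mod 32), so (16,-25,39)→(16,7,30)
−g: reduced (well bottom): (16,7,30) with a≤c, −a<b≤a
flip sign back: reduced form of g is (-16,-7,-30)
reduced forms (-16, 7, -30) vs (-16, -7, -30) ⇒ inequivalent

no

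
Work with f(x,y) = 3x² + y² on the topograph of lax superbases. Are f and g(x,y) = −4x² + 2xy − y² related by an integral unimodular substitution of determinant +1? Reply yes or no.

D₁ = -12, D₂ = -12
f: flip: (3,0,1)→(1,0,3)
f: reduced (well bottom): (1,0,3) with a≤c, −a<b≤a
g is negative-definite; reduce −g:
−g: flip: (4,-2,1)→(1,2,4)
−g: translate: b→0 (≡2 mod 2), so (1,2,4)→(1,0,3)
−g: reduced (well bottom): (1,0,3) with a≤c, −a<b≤a
flip sign back: reduced form of g is (-1,0,-3)
reduced forms (1, 0, 3) vs (-1, 0, -3) ⇒ inequivalent

no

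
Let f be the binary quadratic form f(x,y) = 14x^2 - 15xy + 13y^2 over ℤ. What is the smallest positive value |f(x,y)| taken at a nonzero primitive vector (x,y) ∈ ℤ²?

translate: b→13 (≡-15 mod 28), so (14,-15,13)→(14,13,12)
flip: (14,13,12)→(12,-13,14)
translate: b→11 (≡-13 mod 24), so (12,-13,14)→(12,11,13)
reduced (well bottom): (12,11,13) with a≤c, −a<b≤a
well minimum = a = 12

12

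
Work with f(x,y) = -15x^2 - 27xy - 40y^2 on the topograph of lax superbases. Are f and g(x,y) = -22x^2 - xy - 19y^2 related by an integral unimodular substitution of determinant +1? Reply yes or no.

D₁ = -1671, D₂ = -1671
f is negative-definite; reduce −f:
−f: translate: b→-3 (≡27 mod 30), so (15,27,40)→(15,-3,28)
−f: reduced (well bottom): (15,-3,28) with a≤c, −a<b≤a
flip sign back: reduced form of f is (-15,3,-28)
g is negative-definite; reduce −g:
−g: flip: (22,1,19)→(19,-1,22)
−g: reduced (well bottom): (19,-1,22) with a≤c, −a<b≤a
flip sign back: reduced form of g is (-19,1,-22)
reduced forms (-15, 3, -28) vs (-19, 1, -22) ⇒ inequivalent

no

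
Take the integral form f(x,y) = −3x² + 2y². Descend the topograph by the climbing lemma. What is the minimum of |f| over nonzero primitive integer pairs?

descent: ρ → (2,4,-1)  [lands on river]
river: ρ → (-1,4,2)
closes: descent 1, river 2
min |a| on river = 1

1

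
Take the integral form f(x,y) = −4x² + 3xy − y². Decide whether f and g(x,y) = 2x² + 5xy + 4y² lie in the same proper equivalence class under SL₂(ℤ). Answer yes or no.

D₁ = -7, D₂ = -7
f is negative-definite; reduce −f:
−f: flip: (4,-3,1)→(1,3,4)
−f: translate: b→1 (≡3 mod 2), so (1,3,4)→(1,1,2)
−f: reduced (well bottom): (1,1,2) with a≤c, −a<b≤a
flip sign back: reduced form of f is (-1,-1,-2)
g: translate: b→1 (≡5 mod 4), so (2,5,4)→(2,1,1)
g: flip: (2,1,1)→(1,-1,2)
g: translate: b→1 (≡-1 mod 2), so (1,-1,2)→(1,1,2)
g: reduced (well bottom): (1,1,2) with a≤c, −a<b≤a
reduced forms (-1, -1, -2) vs (1, 1, 2) ⇒ inequivalent

no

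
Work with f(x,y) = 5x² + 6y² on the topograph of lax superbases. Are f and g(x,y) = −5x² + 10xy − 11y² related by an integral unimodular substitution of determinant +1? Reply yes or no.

D₁ = -120, D₂ = -120
f: reduced (well bottom): (5,0,6) with a≤c, −a<b≤a
g is negative-definite; reduce −g:
−g: translate: b→0 (≡-10 mod 10), so (5,-10,11)→(5,0,6)
−g: reduced (well bottom): (5,0,6) with a≤c, −a<b≤a
flip sign back: reduced form of g is (-5,0,-6)
reduced forms (5, 0, 6) vs (-5, 0, -6) ⇒ inequivalent

no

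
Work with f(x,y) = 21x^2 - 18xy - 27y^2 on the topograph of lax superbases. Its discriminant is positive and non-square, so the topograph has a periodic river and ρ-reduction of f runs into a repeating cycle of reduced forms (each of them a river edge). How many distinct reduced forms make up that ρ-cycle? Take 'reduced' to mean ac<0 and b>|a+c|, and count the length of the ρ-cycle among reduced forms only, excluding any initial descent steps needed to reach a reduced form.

D = 2592, ⌊√D⌋ = 50
descent: ρ → (-27,18,21)  [lands on river]
river: ρ → (21,24,-24)
river: ρ → (-24,24,21)
river: ρ → (21,18,-27)
river: ρ → (-27,36,12)
river: ρ → (12,36,-27)
ρ-cycle length = 6 (tail of 1 descent step not counted)

6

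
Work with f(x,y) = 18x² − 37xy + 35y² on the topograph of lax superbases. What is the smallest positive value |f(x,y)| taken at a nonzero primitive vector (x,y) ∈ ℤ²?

translate: b→-1 (≡-37 mod 36), so (18,-37,35)→(18,-1,16)
flip: (18,-1,16)→(16,1,18)
reduced (well bottom): (16,1,18) with a≤c, −a<b≤a
well minimum = a = 16

16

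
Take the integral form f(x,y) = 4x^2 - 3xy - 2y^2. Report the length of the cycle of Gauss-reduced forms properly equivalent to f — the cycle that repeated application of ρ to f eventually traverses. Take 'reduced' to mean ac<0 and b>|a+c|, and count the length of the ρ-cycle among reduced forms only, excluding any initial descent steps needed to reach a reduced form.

D = 41, ⌊√D⌋ = 6
descent: ρ → (-2,3,4)  [lands on river]
river: ρ → (4,5,-1)
river: ρ → (-1,5,4)
river: ρ → (4,3,-2)
river: ρ → (-2,5,2)
river: ρ → (2,3,-4)
river: ρ → (-4,5,1)
river: ρ → (1,5,-4)
river: ρ → (-4,3,2)
river: ρ → (2,5,-2)
ρ-cycle length = 10 (tail of 1 descent step not counted)

10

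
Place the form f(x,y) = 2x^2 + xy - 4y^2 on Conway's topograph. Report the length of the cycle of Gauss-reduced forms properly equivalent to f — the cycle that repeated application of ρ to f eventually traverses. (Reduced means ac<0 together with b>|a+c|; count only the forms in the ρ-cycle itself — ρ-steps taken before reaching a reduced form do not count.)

D = 33, ⌊√D⌋ = 5
descent: ρ → (-4,-1,2)
descent: ρ → (2,5,-1)  [lands on river]
river: ρ → (-1,5,2)
river: ρ → (2,3,-3)
river: ρ → (-3,3,2)
ρ-cycle length = 4 (tail of 2 descent steps not counted)

4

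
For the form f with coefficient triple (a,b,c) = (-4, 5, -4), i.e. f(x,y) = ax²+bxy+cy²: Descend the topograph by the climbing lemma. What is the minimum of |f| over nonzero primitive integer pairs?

translate: b→3 (≡-5 mod 8), so (4,-5,4)→(4,3,3)
flip: (4,3,3)→(3,-3,4)
translate: b→3 (≡-3 mod 6), so (3,-3,4)→(3,3,4)
reduced (well bottom): (3,3,4) with a≤c, −a<b≤a
well minimum |f| = |-3| = 3 (negative-definite)

3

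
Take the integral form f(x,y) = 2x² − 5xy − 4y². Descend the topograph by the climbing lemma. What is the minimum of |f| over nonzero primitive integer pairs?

descent: ρ → (-4,5,2)  [lands on river]
river: ρ → (2,7,-1)
river: ρ → (-1,7,2)
river: ρ → (2,5,-4)
river: ρ → (-4,3,3)
river: ρ → (3,3,-4)
closes: descent 1, river 6
min |a| on river = 1

1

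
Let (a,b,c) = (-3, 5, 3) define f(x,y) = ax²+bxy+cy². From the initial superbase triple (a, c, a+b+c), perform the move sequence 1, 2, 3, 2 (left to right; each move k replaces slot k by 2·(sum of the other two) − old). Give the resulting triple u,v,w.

start (-3,3,5) = (f(1,0),f(0,1),f(1,1))
replace slot 1: 2·(3+5) − (-3) = 19 → (19,3,5)
replace slot 2: 2·(19+5) − 3 = 45 → (19,45,5)
replace slot 3: 2·(19+45) − 5 = 123 → (19,45,123)
replace slot 2: 2·(19+123) − 45 = 239 → (19,239,123)

19,239,123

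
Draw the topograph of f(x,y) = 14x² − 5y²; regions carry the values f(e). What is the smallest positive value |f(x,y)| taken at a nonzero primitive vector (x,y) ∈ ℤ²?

descent: ρ → (-5,10,9)  [lands on river]
river: ρ → (9,8,-6)
river: ρ → (-6,16,1)
river: ρ → (1,16,-6)
river: ρ → (-6,8,9)
river: ρ → (9,10,-5)
closes: descent 1, river 6
min |a| on river = 1

1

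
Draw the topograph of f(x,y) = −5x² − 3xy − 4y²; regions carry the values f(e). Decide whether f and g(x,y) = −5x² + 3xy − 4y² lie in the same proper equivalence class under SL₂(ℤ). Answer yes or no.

D₁ = -71, D₂ = -71
f is negative-definite; reduce −f:
−f: flip: (5,3,4)→(4,-3,5)
−f: reduced (well bottom): (4,-3,5) with a≤c, −a<b≤a
flip sign back: reduced form of f is (-4,3,-5)
g is negative-definite; reduce −g:
−g: flip: (5,-3,4)→(4,3,5)
−g: reduced (well bottom): (4,3,5) with a≤c, −a<b≤a
flip sign back: reduced form of g is (-4,-3,-5)
reduced forms (-4, 3, -5) vs (-4, -3, -5) ⇒ inequivalent

no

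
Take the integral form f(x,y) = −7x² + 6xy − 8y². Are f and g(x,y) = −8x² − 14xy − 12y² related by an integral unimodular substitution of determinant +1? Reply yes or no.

D₁ = -188, D₂ = -188
f is negative-definite; reduce −f:
−f: reduced (well bottom): (7,-6,8) with a≤c, −a<b≤a
flip sign back: reduced form of f is (-7,6,-8)
g is negative-definite; reduce −g:
−g: translate: b→-2 (≡14 mod 16), so (8,14,12)→(8,-2,6)
−g: flip: (8,-2,6)→(6,2,8)
−g: reduced (well bottom): (6,2,8) with a≤c, −a<b≤a
flip sign back: reduced form of g is (-6,-2,-8)
reduced forms (-7, 6, -8) vs (-6, -2, -8) ⇒ inequivalent

no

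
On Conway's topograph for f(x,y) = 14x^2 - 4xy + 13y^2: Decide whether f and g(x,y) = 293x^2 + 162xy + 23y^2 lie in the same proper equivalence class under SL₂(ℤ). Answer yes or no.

D₁ = -712, D₂ = -712
f: flip: (14,-4,13)→(13,4,14)
f: reduced (well bottom): (13,4,14) with a≤c, −a<b≤a
g: flip: (293,162,23)→(23,-162,293)
g: translate: b→22 (≡-162 mod 46), so (23,-162,293)→(23,22,13)
g: flip: (23,22,13)→(13,-22,23)
g: translate: b→4 (≡-22 mod 26), so (13,-22,23)→(13,4,14)
g: reduced (well bottom): (13,4,14) with a≤c, −a<b≤a
reduced forms (13, 4, 14) vs (13, 4, 14) ⇒ equivalent

yes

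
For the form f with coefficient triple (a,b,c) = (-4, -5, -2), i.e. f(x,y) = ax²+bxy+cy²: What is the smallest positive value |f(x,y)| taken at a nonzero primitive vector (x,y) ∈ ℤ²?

translate: b→-3 (≡5 mod 8), so (4,5,2)→(4,-3,1)
flip: (4,-3,1)→(1,3,4)
translate: b→1 (≡3 mod 2), so (1,3,4)→(1,1,2)
reduced (well bottom): (1,1,2) with a≤c, −a<b≤a
well minimum |f| = |-1| = 1 (negative-definite)

1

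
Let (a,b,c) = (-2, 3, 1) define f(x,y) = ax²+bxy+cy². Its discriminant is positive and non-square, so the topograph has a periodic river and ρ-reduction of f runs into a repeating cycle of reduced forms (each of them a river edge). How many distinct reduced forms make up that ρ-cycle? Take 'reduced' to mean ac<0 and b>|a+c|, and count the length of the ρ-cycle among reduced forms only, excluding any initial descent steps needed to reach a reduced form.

D = 17, ⌊√D⌋ = 4
river: ρ → (1,3,-2)
river: ρ → (-2,1,2)
river: ρ → (2,3,-1)
river: ρ → (-1,3,2)
river: ρ → (2,1,-2)
river: ρ → (-2,3,1)
ρ-cycle length = 6 (tail of 0 descent steps not counted)

6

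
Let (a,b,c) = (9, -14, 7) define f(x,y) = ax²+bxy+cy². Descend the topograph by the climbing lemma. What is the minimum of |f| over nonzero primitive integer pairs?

translate: b→4 (≡-14 mod 18), so (9,-14,7)→(9,4,2)
flip: (9,4,2)→(2,-4,9)
translate: b→0 (≡-4 mod 4), so (2,-4,9)→(2,0,7)
reduced (well bottom): (2,0,7) with a≤c, −a<b≤a
well minimum = a = 2

2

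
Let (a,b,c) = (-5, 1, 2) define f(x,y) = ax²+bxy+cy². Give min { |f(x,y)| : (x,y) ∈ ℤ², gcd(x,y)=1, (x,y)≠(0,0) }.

descent: ρ → (2,3,-4)  [lands on river]
river: ρ → (-4,5,1)
river: ρ → (1,5,-4)
river: ρ → (-4,3,2)
river: ρ → (2,5,-2)
river: ρ → (-2,3,4)
river: ρ → (4,5,-1)
river: ρ → (-1,5,4)
river: ρ → (4,3,-2)
river: ρ → (-2,5,2)
closes: descent 1, river 10
min |a| on river = 1

1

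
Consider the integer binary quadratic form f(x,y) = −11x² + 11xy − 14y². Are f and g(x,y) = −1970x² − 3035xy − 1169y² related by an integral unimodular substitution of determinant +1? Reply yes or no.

D₁ = -495, D₂ = -495
f is negative-definite; reduce −f:
−f: translate: b→11 (≡-11 mod 22), so (11,-11,14)→(11,11,14)
−f: reduced (well bottom): (11,11,14) with a≤c, −a<b≤a
flip sign back: reduced form of f is (-11,-11,-14)
g is negative-definite; reduce −g:
−g: translate: b→-905 (≡3035 mod 3940), so (1970,3035,1169)→(1970,-905,104)
−g: flip: (1970,-905,104)→(104,905,1970)
−g: translate: b→73 (≡905 mod 208), so (104,905,1970)→(104,73,14)
−g: flip: (104,73,14)→(14,-73,104)
−g: translate: b→11 (≡-73 mod 28), so (14,-73,104)→(14,11,11)
−g: flip: (14,11,11)→(11,-11,14)
−g: translate: b→11 (≡-11 mod 22), so (11,-11,14)→(11,11,14)
−g: reduced (well bottom): (11,11,14) with a≤c, −a<b≤a
flip sign back: reduced form of g is (-11,-11,-14)
reduced forms (-11, -11, -14) vs (-11, -11, -14) ⇒ equivalent

yes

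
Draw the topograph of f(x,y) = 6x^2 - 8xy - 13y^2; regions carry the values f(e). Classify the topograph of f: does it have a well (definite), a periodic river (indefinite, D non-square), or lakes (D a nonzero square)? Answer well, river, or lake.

D = b²−4ac = (-8)² − 4·6·(-13) = 376
D > 0 non-square ⇒ indefinite ⇒ periodic river

river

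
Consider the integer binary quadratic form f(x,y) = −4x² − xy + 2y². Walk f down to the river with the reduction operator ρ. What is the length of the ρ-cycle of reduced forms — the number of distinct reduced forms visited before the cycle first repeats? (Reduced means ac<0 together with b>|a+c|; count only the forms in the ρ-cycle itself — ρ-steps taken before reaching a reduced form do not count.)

D = 33, ⌊√D⌋ = 5
descent: ρ → (2,5,-1)  [lands on river]
river: ρ → (-1,5,2)
river: ρ → (2,3,-3)
river: ρ → (-3,3,2)
ρ-cycle length = 4 (tail of 1 descent step not counted)

4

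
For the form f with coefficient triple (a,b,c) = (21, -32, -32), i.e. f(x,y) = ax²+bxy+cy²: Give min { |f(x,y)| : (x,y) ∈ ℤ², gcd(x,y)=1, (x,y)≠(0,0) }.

descent: ρ → (-32,32,21)  [lands on river]
river: ρ → (21,52,-12)
river: ρ → (-12,44,37)
river: ρ → (37,30,-19)
river: ρ → (-19,46,21)
river: ρ → (21,38,-27)
river: ρ → (-27,16,32)
river: ρ → (32,48,-11)
river: ρ → (-11,40,48)
river: ρ → (48,56,-3)
river: ρ → (-3,58,29)
river: ρ → (29,58,-3)
river: ρ → (-3,56,48)
river: ρ → (48,40,-11)
river: ρ → (-11,48,32)
river: ρ → (32,16,-27)
river: ρ → (-27,38,21)
river: ρ → (21,46,-19)
river: ρ → (-19,30,37)
river: ρ → (37,44,-12)
river: ρ → (-12,52,21)
river: ρ → (21,32,-32)
closes: descent 1, river 22
min |a| on river = 3

3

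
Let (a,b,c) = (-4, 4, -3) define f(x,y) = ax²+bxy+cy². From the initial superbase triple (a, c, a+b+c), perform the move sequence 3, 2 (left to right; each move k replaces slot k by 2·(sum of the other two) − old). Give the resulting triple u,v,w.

start (-4,-3,-3) = (f(1,0),f(0,1),f(1,1))
replace slot 3: 2·((-4)+(-3)) − (-3) = -11 → (-4,-3,-11)
replace slot 2: 2·((-4)+(-11)) − (-3) = -27 → (-4,-27,-11)

-4,-27,-11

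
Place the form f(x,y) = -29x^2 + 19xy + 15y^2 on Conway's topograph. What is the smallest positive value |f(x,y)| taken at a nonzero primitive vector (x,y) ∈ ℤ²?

river: ρ → (15,41,-7)
river: ρ → (-7,43,9)
river: ρ → (9,29,-35)
river: ρ → (-35,41,3)
river: ρ → (3,43,-21)
river: ρ → (-21,41,5)
river: ρ → (5,39,-29)
river: ρ → (-29,19,15)
closes: descent 0, river 8
min |a| on river = 3

3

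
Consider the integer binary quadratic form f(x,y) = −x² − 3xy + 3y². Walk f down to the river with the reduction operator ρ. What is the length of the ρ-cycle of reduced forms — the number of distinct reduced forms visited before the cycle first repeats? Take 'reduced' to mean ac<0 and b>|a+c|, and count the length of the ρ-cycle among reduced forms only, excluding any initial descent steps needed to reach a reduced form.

D = 21, ⌊√D⌋ = 4
descent: ρ → (3,3,-1)  [lands on river]
river: ρ → (-1,3,3)
ρ-cycle length = 2 (tail of 1 descent step not counted)

2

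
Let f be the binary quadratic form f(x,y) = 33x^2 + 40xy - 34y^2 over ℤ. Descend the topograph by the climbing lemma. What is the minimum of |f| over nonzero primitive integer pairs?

river: ρ → (-34,28,39)
river: ρ → (39,50,-23)
river: ρ → (-23,42,47)
river: ρ → (47,52,-18)
river: ρ → (-18,56,41)
river: ρ → (41,26,-33)
river: ρ → (-33,40,34)
river: ρ → (34,28,-39)
river: ρ → (-39,50,23)
river: ρ → (23,42,-47)
river: ρ → (-47,52,18)
river: ρ → (18,56,-41)
river: ρ → (-41,26,33)
river: ρ → (33,40,-34)
closes: descent 0, river 14
min |a| on river = 18

18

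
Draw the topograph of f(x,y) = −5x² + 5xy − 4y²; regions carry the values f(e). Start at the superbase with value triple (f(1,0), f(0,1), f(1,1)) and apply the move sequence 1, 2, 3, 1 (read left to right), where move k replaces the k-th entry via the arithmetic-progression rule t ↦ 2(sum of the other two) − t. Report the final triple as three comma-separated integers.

start (-5,-4,-4) = (f(1,0),f(0,1),f(1,1))
replace slot 1: 2·((-4)+(-4)) − (-5) = -11 → (-11,-4,-4)
replace slot 2: 2·((-11)+(-4)) − (-4) = -26 → (-11,-26,-4)
replace slot 3: 2·((-11)+(-26)) − (-4) = -70 → (-11,-26,-70)
replace slot 1: 2·((-26)+(-70)) − (-11) = -181 → (-181,-26,-70)

-181,-26,-70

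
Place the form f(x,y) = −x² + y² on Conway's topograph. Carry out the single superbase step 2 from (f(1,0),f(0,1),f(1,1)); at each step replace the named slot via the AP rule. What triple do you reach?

start (-1,1,0) = (f(1,0),f(0,1),f(1,1))
replace slot 2: 2·((-1)+0) − 1 = -3 → (-1,-3,0)

-1,-3,0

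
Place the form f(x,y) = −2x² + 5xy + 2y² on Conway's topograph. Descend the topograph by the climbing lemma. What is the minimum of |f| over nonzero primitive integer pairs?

river: ρ → (2,3,-4)
river: ρ → (-4,5,1)
river: ρ → (1,5,-4)
river: ρ → (-4,3,2)
river: ρ → (2,5,-2)
river: ρ → (-2,3,4)
river: ρ → (4,5,-1)
river: ρ → (-1,5,4)
river: ρ → (4,3,-2)
river: ρ → (-2,5,2)
closes: descent 0, river 10
min |a| on river = 1

1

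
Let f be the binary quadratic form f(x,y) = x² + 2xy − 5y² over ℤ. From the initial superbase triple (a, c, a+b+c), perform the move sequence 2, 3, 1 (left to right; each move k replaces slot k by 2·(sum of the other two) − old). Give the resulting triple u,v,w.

start (1,-5,-2) = (f(1,0),f(0,1),f(1,1))
replace slot 2: 2·(1+(-2)) − (-5) = 3 → (1,3,-2)
replace slot 3: 2·(1+3) − (-2) = 10 → (1,3,10)
replace slot 1: 2·(3+10) − 1 = 25 → (25,3,10)

25,3,10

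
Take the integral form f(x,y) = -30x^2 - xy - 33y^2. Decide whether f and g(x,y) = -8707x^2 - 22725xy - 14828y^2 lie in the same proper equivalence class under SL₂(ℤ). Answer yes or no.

D₁ = -3959, D₂ = -3959
f is negative-definite; reduce −f:
−f: reduced (well bottom): (30,1,33) with a≤c, −a<b≤a
flip sign back: reduced form of f is (-30,-1,-33)
g is negative-definite; reduce −g:
−g: translate: b→5311 (≡22725 mod 17414), so (8707,22725,14828)→(8707,5311,810)
−g: flip: (8707,5311,810)→(810,-5311,8707)
−g: translate: b→-451 (≡-5311 mod 1620), so (810,-5311,8707)→(810,-451,64)
−g: flip: (810,-451,64)→(64,451,810)
−g: translate: b→-61 (≡451 mod 128), so (64,451,810)→(64,-61,30)
−g: flip: (64,-61,30)→(30,61,64)
−g: translate: b→1 (≡61 mod 60), so (30,61,64)→(30,1,33)
−g: reduced (well bottom): (30,1,33) with a≤c, −a<b≤a
flip sign back: reduced form of g is (-30,-1,-33)
reduced forms (-30, -1, -33) vs (-30, -1, -33) ⇒ equivalent

yes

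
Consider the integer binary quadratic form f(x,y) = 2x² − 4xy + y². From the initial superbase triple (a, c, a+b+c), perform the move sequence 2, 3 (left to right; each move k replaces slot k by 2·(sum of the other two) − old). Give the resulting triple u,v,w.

start (2,1,-1) = (f(1,0),f(0,1),f(1,1))
replace slot 2: 2·(2+(-1)) − 1 = 1 → (2,1,-1)
replace slot 3: 2·(2+1) − (-1) = 7 → (2,1,7)

2,1,7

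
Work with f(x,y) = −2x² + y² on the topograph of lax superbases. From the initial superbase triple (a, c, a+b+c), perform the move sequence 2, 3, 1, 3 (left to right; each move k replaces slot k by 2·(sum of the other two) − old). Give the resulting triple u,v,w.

start (-2,1,-1) = (f(1,0),f(0,1),f(1,1))
replace slot 2: 2·((-2)+(-1)) − 1 = -7 → (-2,-7,-1)
replace slot 3: 2·((-2)+(-7)) − (-1) = -17 → (-2,-7,-17)
replace slot 1: 2·((-7)+(-17)) − (-2) = -46 → (-46,-7,-17)
replace slot 3: 2·((-46)+(-7)) − (-17) = -89 → (-46,-7,-89)

-46,-7,-89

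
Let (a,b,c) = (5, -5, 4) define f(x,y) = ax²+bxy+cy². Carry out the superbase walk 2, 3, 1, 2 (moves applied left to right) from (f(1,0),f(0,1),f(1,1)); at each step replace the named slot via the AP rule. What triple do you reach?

start (5,4,4) = (f(1,0),f(0,1),f(1,1))
replace slot 2: 2·(5+4) − 4 = 14 → (5,14,4)
replace slot 3: 2·(5+14) − 4 = 34 → (5,14,34)
replace slot 1: 2·(14+34) − 5 = 91 → (91,14,34)
replace slot 2: 2·(91+34) − 14 = 236 → (91,236,34)

91,236,34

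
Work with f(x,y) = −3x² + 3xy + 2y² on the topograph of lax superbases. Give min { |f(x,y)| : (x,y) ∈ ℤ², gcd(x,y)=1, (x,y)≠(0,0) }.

river: ρ → (2,5,-1)
river: ρ → (-1,5,2)
river: ρ → (2,3,-3)
river: ρ → (-3,3,2)
closes: descent 0, river 4
min |a| on river = 1

1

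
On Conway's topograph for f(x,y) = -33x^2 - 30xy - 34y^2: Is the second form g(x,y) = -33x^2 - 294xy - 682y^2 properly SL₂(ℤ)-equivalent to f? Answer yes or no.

D₁ = -3588, D₂ = -3588
f is negative-definite; reduce −f:
−f: reduced (well bottom): (33,30,34) with a≤c, −a<b≤a
flip sign back: reduced form of f is (-33,-30,-34)
g is negative-definite; reduce −g:
−g: translate: b→30 (≡294 mod 66), so (33,294,682)→(33,30,34)
−g: reduced (well bottom): (33,30,34) with a≤c, −a<b≤a
flip sign back: reduced form of g is (-33,-30,-34)
reduced forms (-33, -30, -34) vs (-33, -30, -34) ⇒ equivalent

yes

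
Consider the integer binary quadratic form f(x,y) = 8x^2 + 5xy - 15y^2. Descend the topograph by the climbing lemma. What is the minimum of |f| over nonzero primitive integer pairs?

descent: ρ → (-15,-5,8)
descent: ρ → (8,21,-2)  [lands on river]
river: ρ → (-2,19,18)
river: ρ → (18,17,-3)
river: ρ → (-3,19,12)
river: ρ → (12,5,-10)
river: ρ → (-10,15,7)
river: ρ → (7,13,-12)
river: ρ → (-12,11,8)
closes: descent 2, river 8
min |a| on river = 2

2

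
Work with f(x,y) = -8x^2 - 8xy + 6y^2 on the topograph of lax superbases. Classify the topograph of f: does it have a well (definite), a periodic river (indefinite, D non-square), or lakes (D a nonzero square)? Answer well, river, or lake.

D = b²−4ac = (-8)² − 4·(-8)·6 = 256
D = 16² is a perfect square ⇒ form factors over ℤ ⇒ lakes

lake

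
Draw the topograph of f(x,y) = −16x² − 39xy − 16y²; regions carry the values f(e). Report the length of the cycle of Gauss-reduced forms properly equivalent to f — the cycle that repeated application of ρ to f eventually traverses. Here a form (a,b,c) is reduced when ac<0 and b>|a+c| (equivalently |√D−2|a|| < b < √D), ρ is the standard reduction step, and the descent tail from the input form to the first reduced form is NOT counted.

D = 497, ⌊√D⌋ = 22
descent: ρ → (-16,7,7)
descent: ρ → (7,21,-2)  [lands on river]
river: ρ → (-2,19,17)
river: ρ → (17,15,-4)
river: ρ → (-4,17,13)
river: ρ → (13,9,-8)
river: ρ → (-8,7,14)
river: ρ → (14,21,-1)
river: ρ → (-1,21,14)
river: ρ → (14,7,-8)
river: ρ → (-8,9,13)
river: ρ → (13,17,-4)
river: ρ → (-4,15,17)
river: ρ → (17,19,-2)
river: ρ → (-2,21,7)
ρ-cycle length = 14 (tail of 2 descent steps not counted)

14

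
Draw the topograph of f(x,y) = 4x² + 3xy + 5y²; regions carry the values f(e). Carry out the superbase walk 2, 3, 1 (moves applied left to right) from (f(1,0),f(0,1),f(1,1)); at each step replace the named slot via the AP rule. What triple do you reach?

start (4,5,12) = (f(1,0),f(0,1),f(1,1))
replace slot 2: 2·(4+12) − 5 = 27 → (4,27,12)
replace slot 3: 2·(4+27) − 12 = 50 → (4,27,50)
replace slot 1: 2·(27+50) − 4 = 150 → (150,27,50)

150,27,50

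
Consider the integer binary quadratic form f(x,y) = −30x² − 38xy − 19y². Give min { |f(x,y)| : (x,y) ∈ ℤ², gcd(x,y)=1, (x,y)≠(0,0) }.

translate: b→-22 (≡38 mod 60), so (30,38,19)→(30,-22,11)
flip: (30,-22,11)→(11,22,30)
translate: b→0 (≡22 mod 22), so (11,22,30)→(11,0,19)
reduced (well bottom): (11,0,19) with a≤c, −a<b≤a
well minimum |f| = |-11| = 11 (negative-definite)

11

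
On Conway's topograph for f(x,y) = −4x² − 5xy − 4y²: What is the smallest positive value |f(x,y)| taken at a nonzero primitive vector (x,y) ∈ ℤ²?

translate: b→-3 (≡5 mod 8), so (4,5,4)→(4,-3,3)
flip: (4,-3,3)→(3,3,4)
reduced (well bottom): (3,3,4) with a≤c, −a<b≤a
well minimum |f| = |-3| = 3 (negative-definite)

3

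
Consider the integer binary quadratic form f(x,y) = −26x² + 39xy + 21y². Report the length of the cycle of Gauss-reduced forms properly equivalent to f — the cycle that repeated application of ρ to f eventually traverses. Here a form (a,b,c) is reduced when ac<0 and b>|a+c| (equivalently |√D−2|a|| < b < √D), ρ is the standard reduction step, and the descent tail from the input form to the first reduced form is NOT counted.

D = 3705, ⌊√D⌋ = 60
river: ρ → (21,45,-20)
river: ρ → (-20,35,31)
river: ρ → (31,27,-24)
river: ρ → (-24,21,34)
river: ρ → (34,47,-11)
river: ρ → (-11,41,46)
river: ρ → (46,51,-6)
river: ρ → (-6,57,19)
river: ρ → (19,57,-6)
river: ρ → (-6,51,46)
river: ρ → (46,41,-11)
river: ρ → (-11,47,34)
river: ρ → (34,21,-24)
river: ρ → (-24,27,31)
river: ρ → (31,35,-20)
river: ρ → (-20,45,21)
river: ρ → (21,39,-26)
river: ρ → (-26,13,34)
river: ρ → (34,55,-5)
river: ρ → (-5,55,34)
river: ρ → (34,13,-26)
river: ρ → (-26,39,21)
ρ-cycle length = 22 (tail of 0 descent steps not counted)

22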